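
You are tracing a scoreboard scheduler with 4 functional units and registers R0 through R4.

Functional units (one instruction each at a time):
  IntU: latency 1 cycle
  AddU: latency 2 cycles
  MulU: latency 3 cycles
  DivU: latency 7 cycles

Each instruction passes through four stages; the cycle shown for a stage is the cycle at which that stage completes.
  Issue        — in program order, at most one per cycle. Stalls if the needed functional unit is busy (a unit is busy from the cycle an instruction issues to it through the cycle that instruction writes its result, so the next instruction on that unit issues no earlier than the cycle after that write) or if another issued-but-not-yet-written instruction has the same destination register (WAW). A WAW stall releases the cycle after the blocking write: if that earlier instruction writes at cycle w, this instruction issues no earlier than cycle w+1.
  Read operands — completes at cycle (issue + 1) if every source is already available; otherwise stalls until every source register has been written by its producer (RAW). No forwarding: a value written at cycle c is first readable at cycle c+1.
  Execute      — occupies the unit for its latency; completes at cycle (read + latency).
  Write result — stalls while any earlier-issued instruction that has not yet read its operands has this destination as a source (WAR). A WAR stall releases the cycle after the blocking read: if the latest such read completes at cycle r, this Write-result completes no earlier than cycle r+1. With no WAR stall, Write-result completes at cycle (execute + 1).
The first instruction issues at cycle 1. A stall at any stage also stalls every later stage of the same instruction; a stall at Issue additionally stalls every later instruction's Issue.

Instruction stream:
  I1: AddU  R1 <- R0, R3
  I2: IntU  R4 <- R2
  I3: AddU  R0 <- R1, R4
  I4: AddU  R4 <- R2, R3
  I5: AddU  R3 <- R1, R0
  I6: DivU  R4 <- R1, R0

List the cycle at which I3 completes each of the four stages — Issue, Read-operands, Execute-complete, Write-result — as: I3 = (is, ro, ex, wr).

I3 = (6, 7, 9, 10)

c1: issue I1 (AddU)
c2: I1 read-ops · issue I2 (IntU)
c3: I2 read-ops
c4: I1 finished on AddU · I2 finished on IntU
c5: I1→R1 · I2→R4
c6: issue I3 (AddU)
c7: I3 read-ops
c9: I3 finished on AddU
c10: I3→R0
c11: issue I4 (AddU)
c12: I4 read-ops
c14: I4 finished on AddU
c15: I4→R4
c16: issue I5 (AddU)
c17: I5 read-ops · issue I6 (DivU)
c18: I6 read-ops
c19: I5 finished on AddU
c20: I5→R3
c25: I6 finished on DivU
c26: I6→R4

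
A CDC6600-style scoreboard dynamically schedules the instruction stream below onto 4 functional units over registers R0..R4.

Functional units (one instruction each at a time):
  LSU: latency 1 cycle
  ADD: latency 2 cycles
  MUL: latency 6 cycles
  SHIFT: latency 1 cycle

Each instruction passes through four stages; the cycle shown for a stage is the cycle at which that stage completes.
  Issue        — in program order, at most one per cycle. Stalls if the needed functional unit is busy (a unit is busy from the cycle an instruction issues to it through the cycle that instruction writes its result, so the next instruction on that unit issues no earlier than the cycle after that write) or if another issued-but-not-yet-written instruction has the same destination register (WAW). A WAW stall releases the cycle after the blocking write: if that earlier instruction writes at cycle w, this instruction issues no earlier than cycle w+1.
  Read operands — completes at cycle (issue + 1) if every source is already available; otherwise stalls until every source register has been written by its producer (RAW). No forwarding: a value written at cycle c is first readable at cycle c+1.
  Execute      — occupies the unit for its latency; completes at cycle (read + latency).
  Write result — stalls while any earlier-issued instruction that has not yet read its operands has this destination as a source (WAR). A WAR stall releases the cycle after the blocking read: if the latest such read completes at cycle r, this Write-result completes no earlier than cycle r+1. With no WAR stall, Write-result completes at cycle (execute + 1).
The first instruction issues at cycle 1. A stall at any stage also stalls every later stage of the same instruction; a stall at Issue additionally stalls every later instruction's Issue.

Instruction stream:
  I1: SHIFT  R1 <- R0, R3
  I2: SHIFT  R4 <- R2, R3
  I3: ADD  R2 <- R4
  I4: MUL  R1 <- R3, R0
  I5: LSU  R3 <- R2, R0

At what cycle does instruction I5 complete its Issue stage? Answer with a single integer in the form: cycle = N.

cycle = 8

[I1] 1/2/3/4
[I2] 5/6/7/8  (struct: SHIFT busy until I1 writes@4)
[I3] 6/9/11/12  (RAW R4: wait I2 write@8)
[I4] 7/8/14/15
[I5] 8/13/14/15  (RAW R2: wait I3 write@12)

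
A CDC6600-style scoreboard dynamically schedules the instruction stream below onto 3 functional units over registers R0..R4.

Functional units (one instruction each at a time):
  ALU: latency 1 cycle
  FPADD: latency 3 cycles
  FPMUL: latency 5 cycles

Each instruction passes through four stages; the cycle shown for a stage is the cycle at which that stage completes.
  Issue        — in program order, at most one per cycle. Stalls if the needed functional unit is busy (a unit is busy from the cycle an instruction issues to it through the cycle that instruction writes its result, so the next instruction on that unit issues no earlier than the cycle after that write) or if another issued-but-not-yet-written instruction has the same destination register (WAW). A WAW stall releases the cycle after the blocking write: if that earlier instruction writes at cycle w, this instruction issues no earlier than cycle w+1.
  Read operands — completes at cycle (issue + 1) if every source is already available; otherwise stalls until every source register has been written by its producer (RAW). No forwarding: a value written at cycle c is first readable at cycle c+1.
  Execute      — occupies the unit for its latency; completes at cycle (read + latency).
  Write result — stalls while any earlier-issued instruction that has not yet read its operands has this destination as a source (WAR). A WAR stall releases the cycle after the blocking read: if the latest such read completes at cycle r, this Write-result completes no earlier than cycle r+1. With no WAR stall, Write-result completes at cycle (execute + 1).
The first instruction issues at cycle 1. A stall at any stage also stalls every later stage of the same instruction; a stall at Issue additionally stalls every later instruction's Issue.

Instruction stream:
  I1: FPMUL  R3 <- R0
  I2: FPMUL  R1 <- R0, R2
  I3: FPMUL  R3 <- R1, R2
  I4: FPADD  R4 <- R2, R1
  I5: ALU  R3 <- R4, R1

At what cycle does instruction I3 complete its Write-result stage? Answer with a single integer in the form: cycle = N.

cycle = 24

cycle 1: I1 issues→FPMUL
cycle 2: I1 reads
cycle 7: I1 exec-done
cycle 8: I1 writes R3
cycle 9: I2 issues→FPMUL
cycle 10: I2 reads
cycle 15: I2 exec-done
cycle 16: I2 writes R1
cycle 17: I3 issues→FPMUL
cycle 18: I3 reads; I4 issues→FPADD
cycle 19: I4 reads
cycle 22: I4 exec-done
cycle 23: I3 exec-done; I4 writes R4
cycle 24: I3 writes R3
cycle 25: I5 issues→ALU
cycle 26: I5 reads
cycle 27: I5 exec-done
cycle 28: I5 writes R3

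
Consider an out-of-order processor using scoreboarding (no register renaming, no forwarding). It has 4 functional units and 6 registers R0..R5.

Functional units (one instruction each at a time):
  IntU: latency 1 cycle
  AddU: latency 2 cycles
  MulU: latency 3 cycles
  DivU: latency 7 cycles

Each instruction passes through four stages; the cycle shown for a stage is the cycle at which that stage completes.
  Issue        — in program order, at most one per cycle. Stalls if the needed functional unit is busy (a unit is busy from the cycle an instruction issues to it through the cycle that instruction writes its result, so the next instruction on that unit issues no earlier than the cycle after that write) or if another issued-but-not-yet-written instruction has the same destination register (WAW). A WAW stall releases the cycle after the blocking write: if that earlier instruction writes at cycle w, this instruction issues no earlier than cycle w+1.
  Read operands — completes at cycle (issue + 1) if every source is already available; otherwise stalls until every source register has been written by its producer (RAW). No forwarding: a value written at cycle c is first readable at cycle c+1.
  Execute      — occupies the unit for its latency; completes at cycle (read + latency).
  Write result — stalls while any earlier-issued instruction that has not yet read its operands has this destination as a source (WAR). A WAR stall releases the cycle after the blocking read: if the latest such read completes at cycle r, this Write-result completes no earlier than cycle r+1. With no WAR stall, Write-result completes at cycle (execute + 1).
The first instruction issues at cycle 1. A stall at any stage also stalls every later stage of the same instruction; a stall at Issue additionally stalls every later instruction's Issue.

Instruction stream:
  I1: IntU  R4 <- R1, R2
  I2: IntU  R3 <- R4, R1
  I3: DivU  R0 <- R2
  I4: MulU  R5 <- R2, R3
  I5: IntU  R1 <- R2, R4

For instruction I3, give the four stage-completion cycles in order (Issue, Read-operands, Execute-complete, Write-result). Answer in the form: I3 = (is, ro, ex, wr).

I3 = (6, 7, 14, 15)

cycle 1: I1→IntU
cycle 2: I1 RO
cycle 3: I1 EX
cycle 4: I1 WR R4
cycle 5: I2→IntU
cycle 6: I2 RO · I3→DivU
cycle 7: I2 EX · I3 RO · I4→MulU
cycle 8: I2 WR R3
cycle 9: I4 RO · I5→IntU
cycle 10: I5 RO
cycle 11: I5 EX
cycle 12: I4 EX · I5 WR R1
cycle 13: I4 WR R5
cycle 14: I3 EX
cycle 15: I3 WR R0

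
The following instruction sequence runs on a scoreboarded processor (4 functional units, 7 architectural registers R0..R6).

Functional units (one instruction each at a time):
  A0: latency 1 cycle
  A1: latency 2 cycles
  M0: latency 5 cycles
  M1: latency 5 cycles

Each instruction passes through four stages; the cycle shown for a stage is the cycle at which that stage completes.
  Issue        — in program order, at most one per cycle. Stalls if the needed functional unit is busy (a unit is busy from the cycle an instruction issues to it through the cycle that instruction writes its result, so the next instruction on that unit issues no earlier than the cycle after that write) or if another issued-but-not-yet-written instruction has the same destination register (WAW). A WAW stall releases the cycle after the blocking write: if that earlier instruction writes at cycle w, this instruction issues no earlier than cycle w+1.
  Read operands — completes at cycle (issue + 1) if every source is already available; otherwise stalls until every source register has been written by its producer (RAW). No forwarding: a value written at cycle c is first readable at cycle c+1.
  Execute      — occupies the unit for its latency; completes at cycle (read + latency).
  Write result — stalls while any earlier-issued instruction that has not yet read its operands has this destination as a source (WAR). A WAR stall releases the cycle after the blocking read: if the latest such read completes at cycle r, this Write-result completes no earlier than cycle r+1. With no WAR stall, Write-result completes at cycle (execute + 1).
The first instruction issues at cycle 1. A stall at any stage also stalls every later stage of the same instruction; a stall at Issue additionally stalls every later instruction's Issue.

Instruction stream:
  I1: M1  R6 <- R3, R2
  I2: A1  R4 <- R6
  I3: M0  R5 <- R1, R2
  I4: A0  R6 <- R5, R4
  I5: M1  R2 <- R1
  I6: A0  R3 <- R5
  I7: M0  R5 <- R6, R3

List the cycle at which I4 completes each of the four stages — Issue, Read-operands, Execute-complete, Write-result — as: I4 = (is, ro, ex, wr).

cycle 1: I1 dispatched to M1
cycle 2: I1 operands ready · I2 dispatched to A1
cycle 3: I3 dispatched to M0
cycle 4: I3 operands ready
cycle 7: I1 complete
cycle 8: R6←I1
cycle 9: I2 operands ready · I3 complete · I4 dispatched to A0
cycle 10: R5←I3 · I5 dispatched to M1
cycle 11: I2 complete · I5 operands ready
cycle 12: R4←I2
cycle 13: I4 operands ready
cycle 14: I4 complete
cycle 15: R6←I4
cycle 16: I5 complete · I6 dispatched to A0
cycle 17: R2←I5 · I6 operands ready · I7 dispatched to M0
cycle 18: I6 complete
cycle 19: R3←I6
cycle 20: I7 operands ready
cycle 25: I7 complete
cycle 26: R5←I7

I4 = (9, 13, 14, 15)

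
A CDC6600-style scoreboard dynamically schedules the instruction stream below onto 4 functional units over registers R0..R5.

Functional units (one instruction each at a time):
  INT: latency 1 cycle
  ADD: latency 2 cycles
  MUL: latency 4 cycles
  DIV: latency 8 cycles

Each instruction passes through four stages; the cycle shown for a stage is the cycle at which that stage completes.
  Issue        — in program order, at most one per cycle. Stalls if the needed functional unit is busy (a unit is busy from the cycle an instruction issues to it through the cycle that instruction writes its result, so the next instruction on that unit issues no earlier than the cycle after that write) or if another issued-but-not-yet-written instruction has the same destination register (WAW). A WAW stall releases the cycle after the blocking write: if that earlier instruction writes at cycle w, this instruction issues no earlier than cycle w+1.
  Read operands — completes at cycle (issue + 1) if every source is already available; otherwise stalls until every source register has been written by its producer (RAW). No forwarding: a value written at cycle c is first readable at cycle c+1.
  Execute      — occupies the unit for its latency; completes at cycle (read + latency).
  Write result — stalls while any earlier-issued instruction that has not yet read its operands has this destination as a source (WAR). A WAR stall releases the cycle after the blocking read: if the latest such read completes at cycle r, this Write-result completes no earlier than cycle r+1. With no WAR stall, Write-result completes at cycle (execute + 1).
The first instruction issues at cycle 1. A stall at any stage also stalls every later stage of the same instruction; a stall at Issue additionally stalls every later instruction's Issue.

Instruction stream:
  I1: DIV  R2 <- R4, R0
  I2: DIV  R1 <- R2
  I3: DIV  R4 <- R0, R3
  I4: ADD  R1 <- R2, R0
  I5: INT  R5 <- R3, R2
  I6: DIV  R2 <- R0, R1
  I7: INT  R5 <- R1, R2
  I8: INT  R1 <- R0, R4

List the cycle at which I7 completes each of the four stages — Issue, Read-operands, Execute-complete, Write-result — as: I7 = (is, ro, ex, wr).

c1: I1→DIV
c2: I1 RO
c10: I1 EX
c11: I1 WR R2
c12: I2→DIV
c13: I2 RO
c21: I2 EX
c22: I2 WR R1
c23: I3→DIV
c24: I3 RO; I4→ADD
c25: I4 RO; I5→INT
c26: I5 RO
c27: I4 EX; I5 EX
c28: I4 WR R1; I5 WR R5
c32: I3 EX
c33: I3 WR R4
c34: I6→DIV
c35: I6 RO; I7→INT
c43: I6 EX
c44: I6 WR R2
c45: I7 RO
c46: I7 EX
c47: I7 WR R5
c48: I8→INT
c49: I8 RO
c50: I8 EX
c51: I8 WR R1

I7 = (35, 45, 46, 47)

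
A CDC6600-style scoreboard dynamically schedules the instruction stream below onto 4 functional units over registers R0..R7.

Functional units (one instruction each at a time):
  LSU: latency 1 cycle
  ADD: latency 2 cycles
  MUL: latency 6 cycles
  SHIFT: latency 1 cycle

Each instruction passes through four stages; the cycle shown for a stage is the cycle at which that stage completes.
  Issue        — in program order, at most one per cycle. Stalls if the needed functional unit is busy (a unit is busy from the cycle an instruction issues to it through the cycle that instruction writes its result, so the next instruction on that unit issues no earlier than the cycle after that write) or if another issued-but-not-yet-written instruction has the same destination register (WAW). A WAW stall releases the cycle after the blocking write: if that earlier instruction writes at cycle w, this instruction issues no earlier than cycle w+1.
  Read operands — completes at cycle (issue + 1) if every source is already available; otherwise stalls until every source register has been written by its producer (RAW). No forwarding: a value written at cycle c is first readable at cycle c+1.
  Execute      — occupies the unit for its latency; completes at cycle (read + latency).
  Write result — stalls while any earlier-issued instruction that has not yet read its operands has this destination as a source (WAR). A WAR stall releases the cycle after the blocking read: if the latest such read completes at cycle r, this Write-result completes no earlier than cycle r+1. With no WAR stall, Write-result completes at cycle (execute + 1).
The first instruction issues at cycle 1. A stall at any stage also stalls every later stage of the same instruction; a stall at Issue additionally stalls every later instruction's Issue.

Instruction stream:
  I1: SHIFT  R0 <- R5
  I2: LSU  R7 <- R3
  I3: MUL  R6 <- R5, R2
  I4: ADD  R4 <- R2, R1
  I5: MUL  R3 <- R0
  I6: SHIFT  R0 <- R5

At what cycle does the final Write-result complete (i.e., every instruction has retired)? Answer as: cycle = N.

[1] I1 issues→SHIFT
[2] I1 reads, I2 issues→LSU
[3] I1 exec-done, I2 reads, I3 issues→MUL
[4] I1 writes R0, I2 exec-done, I3 reads, I4 issues→ADD
[5] I2 writes R7, I4 reads
[7] I4 exec-done
[8] I4 writes R4
[10] I3 exec-done
[11] I3 writes R6
[12] I5 issues→MUL
[13] I5 reads, I6 issues→SHIFT
[14] I6 reads
[15] I6 exec-done
[16] I6 writes R0
[19] I5 exec-done
[20] I5 writes R3

cycle = 20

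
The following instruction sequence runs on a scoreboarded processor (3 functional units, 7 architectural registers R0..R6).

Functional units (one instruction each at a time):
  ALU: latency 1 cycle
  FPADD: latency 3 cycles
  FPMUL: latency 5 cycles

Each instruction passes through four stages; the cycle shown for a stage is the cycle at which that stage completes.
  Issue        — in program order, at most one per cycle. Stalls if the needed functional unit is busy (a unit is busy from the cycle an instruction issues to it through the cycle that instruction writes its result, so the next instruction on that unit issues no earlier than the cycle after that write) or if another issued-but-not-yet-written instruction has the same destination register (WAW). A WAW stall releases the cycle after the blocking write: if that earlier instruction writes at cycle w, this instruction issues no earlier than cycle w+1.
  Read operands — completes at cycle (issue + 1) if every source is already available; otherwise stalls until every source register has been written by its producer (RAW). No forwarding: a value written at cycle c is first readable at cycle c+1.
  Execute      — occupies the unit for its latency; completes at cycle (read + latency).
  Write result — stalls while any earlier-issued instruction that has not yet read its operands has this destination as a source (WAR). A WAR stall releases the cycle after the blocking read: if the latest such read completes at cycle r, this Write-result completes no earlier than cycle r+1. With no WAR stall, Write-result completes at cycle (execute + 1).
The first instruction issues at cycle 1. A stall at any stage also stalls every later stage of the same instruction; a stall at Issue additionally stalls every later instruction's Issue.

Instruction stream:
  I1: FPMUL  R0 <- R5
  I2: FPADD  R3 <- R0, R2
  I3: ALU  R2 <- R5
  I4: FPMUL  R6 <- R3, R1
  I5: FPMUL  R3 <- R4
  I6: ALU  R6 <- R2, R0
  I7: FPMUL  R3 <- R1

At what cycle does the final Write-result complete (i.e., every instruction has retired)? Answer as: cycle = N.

cycle = 36

I1  is:1  ro:2  ex:7  wr:8
I2  is:2  ro:9  ex:12  wr:13  — RAW R0: wait I1 write@8
I3  is:3  ro:4  ex:5  wr:10  — WAR R2: wait I2 read@9
I4  is:9  ro:14  ex:19  wr:20  — struct: FPMUL busy until I1 writes@8, RAW R3: wait I2 write@13
I5  is:21  ro:22  ex:27  wr:28  — struct: FPMUL busy until I4 writes@20
I6  is:22  ro:23  ex:24  wr:25
I7  is:29  ro:30  ex:35  wr:36  — struct: FPMUL busy until I5 writes@28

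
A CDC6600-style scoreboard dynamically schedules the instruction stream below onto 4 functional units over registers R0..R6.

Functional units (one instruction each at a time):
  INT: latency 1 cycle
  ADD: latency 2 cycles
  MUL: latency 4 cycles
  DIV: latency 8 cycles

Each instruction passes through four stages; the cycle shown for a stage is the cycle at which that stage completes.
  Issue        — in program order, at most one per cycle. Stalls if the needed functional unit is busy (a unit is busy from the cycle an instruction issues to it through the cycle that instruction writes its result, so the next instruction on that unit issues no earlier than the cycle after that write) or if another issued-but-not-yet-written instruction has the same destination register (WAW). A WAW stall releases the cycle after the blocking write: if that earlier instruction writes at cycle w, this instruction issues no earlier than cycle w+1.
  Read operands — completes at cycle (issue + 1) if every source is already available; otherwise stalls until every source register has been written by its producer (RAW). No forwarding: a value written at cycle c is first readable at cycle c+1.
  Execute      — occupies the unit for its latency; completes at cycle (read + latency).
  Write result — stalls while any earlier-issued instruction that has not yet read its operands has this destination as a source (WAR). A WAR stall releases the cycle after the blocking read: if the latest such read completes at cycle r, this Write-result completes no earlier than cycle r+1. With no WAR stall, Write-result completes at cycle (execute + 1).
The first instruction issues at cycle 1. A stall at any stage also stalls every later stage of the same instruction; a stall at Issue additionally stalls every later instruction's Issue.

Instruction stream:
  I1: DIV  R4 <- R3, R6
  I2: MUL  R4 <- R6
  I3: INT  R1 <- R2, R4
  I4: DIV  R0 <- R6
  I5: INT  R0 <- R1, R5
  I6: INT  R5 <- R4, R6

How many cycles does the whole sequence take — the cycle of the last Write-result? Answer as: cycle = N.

t=1  I1 dispatched to DIV
t=2  I1 operands ready
t=10  I1 complete
t=11  R4←I1
t=12  I2 dispatched to MUL
t=13  I2 operands ready; I3 dispatched to INT
t=14  I4 dispatched to DIV
t=15  I4 operands ready
t=17  I2 complete
t=18  R4←I2
t=19  I3 operands ready
t=20  I3 complete
t=21  R1←I3
t=23  I4 complete
t=24  R0←I4
t=25  I5 dispatched to INT
t=26  I5 operands ready
t=27  I5 complete
t=28  R0←I5
t=29  I6 dispatched to INT
t=30  I6 operands ready
t=31  I6 complete
t=32  R5←I6

cycle = 32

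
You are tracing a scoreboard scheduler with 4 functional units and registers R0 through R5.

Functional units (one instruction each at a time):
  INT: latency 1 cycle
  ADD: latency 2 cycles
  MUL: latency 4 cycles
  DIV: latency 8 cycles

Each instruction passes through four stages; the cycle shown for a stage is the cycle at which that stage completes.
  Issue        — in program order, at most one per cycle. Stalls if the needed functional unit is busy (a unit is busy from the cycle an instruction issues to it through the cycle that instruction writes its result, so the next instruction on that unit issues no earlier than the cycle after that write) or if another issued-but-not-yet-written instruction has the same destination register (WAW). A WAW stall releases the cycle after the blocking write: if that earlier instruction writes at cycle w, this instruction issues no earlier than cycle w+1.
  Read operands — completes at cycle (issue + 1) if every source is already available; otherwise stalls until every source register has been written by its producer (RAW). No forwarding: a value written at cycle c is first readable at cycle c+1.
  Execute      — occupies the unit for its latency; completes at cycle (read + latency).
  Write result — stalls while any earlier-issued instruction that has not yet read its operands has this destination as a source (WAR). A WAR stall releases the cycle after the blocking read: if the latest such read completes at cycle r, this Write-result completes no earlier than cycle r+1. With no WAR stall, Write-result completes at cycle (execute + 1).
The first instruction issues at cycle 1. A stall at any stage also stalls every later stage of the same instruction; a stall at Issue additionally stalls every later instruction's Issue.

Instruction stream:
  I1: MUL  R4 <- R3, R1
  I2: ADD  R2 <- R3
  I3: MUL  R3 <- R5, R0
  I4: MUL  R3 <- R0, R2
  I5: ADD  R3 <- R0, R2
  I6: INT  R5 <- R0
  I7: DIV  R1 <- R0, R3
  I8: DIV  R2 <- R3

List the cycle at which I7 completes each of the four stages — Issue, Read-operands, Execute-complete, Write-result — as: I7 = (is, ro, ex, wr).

I7 = (24, 27, 35, 36)

I1  is:1  ro:2  ex:6  wr:7
I2  is:2  ro:3  ex:5  wr:6
I3  is:8  ro:9  ex:13  wr:14  — struct: MUL busy until I1 writes@7
I4  is:15  ro:16  ex:20  wr:21  — struct: MUL busy until I3 writes@14
I5  is:22  ro:23  ex:25  wr:26  — WAW R3: wait I4 write@21
I6  is:23  ro:24  ex:25  wr:26
I7  is:24  ro:27  ex:35  wr:36  — RAW R3: wait I5 write@26
I8  is:37  ro:38  ex:46  wr:47  — struct: DIV busy until I7 writes@36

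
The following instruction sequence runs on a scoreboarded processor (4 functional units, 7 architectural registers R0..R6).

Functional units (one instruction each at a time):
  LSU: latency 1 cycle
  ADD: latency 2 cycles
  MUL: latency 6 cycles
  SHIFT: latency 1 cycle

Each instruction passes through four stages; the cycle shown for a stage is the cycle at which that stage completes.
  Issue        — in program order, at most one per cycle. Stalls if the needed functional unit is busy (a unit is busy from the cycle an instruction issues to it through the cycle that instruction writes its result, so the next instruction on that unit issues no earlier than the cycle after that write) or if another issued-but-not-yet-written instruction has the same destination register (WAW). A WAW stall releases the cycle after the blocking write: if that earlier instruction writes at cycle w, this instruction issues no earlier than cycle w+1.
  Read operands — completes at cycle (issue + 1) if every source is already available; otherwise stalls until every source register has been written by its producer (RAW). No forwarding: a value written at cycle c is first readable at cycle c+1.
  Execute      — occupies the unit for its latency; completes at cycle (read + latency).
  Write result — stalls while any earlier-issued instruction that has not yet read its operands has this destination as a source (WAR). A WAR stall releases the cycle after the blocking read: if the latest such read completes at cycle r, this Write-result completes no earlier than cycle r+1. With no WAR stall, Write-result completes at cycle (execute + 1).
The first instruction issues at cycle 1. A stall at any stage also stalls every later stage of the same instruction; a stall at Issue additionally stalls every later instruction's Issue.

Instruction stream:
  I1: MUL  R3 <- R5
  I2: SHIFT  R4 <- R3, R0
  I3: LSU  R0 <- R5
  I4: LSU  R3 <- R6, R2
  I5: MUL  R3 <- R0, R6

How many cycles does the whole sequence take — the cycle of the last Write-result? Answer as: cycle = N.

cycle 1: I1 dispatched to MUL
cycle 2: I1 operands ready | I2 dispatched to SHIFT
cycle 3: I3 dispatched to LSU
cycle 4: I3 operands ready
cycle 5: I3 complete
cycle 8: I1 complete
cycle 9: R3←I1
cycle 10: I2 operands ready
cycle 11: I2 complete | R0←I3
cycle 12: R4←I2 | I4 dispatched to LSU
cycle 13: I4 operands ready
cycle 14: I4 complete
cycle 15: R3←I4
cycle 16: I5 dispatched to MUL
cycle 17: I5 operands ready
cycle 23: I5 complete
cycle 24: R3←I5

cycle = 24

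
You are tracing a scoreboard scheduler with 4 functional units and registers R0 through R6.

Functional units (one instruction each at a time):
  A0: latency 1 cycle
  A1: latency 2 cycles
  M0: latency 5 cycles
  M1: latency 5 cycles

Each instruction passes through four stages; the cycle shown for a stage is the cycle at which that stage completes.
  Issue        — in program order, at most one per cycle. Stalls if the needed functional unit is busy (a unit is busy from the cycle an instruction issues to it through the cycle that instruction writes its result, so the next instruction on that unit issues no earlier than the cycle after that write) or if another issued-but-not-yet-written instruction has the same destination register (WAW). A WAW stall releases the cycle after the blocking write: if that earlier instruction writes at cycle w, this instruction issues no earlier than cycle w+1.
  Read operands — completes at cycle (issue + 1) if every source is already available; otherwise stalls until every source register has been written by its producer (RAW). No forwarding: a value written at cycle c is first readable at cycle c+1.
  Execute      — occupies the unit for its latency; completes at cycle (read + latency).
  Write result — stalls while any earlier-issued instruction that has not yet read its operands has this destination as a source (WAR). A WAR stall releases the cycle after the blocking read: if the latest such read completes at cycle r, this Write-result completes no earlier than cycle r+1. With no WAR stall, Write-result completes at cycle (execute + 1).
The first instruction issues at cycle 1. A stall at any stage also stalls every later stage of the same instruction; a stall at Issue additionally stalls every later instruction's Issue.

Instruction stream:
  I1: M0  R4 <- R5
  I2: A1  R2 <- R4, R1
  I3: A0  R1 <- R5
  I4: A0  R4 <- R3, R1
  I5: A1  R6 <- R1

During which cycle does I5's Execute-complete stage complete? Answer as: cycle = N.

[1] I1→M0
[2] I1 RO, I2→A1
[3] I3→A0
[4] I3 RO
[5] I3 EX
[7] I1 EX
[8] I1 WR R4
[9] I2 RO
[10] I3 WR R1
[11] I2 EX, I4→A0
[12] I2 WR R2, I4 RO
[13] I4 EX, I5→A1
[14] I4 WR R4, I5 RO
[16] I5 EX
[17] I5 WR R6

cycle = 16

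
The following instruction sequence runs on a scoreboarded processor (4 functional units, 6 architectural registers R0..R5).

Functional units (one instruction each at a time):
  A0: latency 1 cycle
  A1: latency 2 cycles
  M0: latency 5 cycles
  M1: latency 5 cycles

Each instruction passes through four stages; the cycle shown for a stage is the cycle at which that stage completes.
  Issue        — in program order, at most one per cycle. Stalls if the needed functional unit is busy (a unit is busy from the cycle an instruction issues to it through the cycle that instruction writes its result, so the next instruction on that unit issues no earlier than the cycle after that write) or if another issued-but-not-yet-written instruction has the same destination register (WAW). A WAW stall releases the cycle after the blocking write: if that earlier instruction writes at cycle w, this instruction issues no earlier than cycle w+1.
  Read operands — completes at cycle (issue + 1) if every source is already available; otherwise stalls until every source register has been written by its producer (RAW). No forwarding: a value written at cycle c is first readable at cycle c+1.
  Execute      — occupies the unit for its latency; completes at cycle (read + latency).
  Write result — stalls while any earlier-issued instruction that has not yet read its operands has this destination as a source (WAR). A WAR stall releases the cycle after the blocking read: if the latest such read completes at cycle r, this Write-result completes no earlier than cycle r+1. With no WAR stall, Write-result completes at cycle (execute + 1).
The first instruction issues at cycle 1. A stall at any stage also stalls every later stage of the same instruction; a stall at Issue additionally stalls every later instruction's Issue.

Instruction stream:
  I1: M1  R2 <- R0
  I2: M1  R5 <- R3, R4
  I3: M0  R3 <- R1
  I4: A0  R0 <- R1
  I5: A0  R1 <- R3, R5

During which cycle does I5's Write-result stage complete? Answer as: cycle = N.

cycle = 20

I1: IS=1 RO=2 EX=7 WR=8
I2: IS=9 RO=10 EX=15 WR=16  [struct: M1 busy until I1 writes@8]
I3: IS=10 RO=11 EX=16 WR=17
I4: IS=11 RO=12 EX=13 WR=14
I5: IS=15 RO=18 EX=19 WR=20  [struct: A0 busy until I4 writes@14; RAW R3: wait I3 write@17]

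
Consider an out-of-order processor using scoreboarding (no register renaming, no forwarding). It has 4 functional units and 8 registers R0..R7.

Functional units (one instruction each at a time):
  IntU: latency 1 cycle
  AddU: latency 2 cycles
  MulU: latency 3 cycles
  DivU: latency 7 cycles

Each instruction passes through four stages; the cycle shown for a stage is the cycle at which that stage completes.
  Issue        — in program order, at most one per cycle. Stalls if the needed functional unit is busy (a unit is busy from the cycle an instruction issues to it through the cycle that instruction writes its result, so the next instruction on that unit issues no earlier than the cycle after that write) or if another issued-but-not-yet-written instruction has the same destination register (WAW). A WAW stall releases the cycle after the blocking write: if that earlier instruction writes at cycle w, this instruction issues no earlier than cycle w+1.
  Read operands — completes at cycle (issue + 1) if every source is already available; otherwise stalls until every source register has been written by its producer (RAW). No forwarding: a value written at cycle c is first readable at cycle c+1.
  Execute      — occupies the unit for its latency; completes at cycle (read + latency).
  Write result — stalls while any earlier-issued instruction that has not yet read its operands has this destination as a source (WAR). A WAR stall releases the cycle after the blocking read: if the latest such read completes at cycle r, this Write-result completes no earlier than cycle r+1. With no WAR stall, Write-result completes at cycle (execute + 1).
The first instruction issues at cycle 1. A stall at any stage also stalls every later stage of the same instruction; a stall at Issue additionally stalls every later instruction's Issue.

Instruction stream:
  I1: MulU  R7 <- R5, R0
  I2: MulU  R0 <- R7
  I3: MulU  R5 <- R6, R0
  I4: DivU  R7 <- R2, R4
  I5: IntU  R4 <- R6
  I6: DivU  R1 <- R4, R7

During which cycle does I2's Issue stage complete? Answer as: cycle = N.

cycle = 7

I1  is:1  ro:2  ex:5  wr:6
I2  is:7  ro:8  ex:11  wr:12  — struct: MulU busy until I1 writes@6
I3  is:13  ro:14  ex:17  wr:18  — struct: MulU busy until I2 writes@12
I4  is:14  ro:15  ex:22  wr:23
I5  is:15  ro:16  ex:17  wr:18
I6  is:24  ro:25  ex:32  wr:33  — struct: DivU busy until I4 writes@23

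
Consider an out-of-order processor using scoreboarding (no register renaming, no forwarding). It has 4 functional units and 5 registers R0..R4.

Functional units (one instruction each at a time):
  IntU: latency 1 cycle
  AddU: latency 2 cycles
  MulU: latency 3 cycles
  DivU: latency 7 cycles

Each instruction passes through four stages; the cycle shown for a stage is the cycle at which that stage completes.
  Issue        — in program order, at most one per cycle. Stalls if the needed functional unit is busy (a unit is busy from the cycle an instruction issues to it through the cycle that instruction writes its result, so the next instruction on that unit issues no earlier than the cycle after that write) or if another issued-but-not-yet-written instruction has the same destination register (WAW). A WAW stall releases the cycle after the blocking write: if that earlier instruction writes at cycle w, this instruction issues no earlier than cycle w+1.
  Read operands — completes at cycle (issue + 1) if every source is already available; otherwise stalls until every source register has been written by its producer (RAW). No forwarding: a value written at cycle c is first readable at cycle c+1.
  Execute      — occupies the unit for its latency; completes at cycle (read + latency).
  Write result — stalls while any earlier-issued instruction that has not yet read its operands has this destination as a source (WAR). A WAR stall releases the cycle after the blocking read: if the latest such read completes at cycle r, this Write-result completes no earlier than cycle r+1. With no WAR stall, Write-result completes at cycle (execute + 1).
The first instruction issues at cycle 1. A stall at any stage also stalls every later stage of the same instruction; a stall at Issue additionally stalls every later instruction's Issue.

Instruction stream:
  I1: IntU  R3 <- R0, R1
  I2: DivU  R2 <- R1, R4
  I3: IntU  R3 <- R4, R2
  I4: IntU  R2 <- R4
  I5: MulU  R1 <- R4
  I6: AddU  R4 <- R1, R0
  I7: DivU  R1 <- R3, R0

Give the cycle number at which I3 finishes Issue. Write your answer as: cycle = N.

cycle = 5

t=1  issue I1 (IntU)
t=2  I1 read-ops | issue I2 (DivU)
t=3  I1 finished on IntU | I2 read-ops
t=4  I1→R3
t=5  issue I3 (IntU)
t=10  I2 finished on DivU
t=11  I2→R2
t=12  I3 read-ops
t=13  I3 finished on IntU
t=14  I3→R3
t=15  issue I4 (IntU)
t=16  I4 read-ops | issue I5 (MulU)
t=17  I4 finished on IntU | I5 read-ops | issue I6 (AddU)
t=18  I4→R2
t=20  I5 finished on MulU
t=21  I5→R1
t=22  I6 read-ops | issue I7 (DivU)
t=23  I7 read-ops
t=24  I6 finished on AddU
t=25  I6→R4
t=30  I7 finished on DivU
t=31  I7→R1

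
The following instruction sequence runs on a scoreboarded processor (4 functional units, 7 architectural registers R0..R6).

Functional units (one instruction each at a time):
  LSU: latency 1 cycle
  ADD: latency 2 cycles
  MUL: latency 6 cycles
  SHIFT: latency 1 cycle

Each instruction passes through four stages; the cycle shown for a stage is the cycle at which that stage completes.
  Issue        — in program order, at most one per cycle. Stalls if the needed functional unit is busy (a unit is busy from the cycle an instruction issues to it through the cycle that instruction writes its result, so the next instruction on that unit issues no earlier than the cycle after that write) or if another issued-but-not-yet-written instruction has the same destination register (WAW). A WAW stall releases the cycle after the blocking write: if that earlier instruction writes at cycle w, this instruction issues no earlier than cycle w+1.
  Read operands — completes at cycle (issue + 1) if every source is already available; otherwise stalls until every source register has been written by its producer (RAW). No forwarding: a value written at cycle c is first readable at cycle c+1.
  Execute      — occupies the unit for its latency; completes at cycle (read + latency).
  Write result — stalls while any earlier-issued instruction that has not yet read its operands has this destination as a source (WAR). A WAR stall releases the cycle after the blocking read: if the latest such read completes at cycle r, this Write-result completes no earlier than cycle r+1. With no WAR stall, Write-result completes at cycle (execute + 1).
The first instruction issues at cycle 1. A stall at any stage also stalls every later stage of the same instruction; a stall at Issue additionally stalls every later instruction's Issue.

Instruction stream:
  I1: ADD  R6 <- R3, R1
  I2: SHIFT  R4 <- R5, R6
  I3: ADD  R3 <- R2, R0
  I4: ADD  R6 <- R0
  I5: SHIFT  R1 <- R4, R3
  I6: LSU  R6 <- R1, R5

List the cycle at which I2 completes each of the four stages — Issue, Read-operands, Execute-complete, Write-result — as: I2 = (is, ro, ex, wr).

I2 = (2, 6, 7, 8)

c1: I1→ADD
c2: I1 RO · I2→SHIFT
c4: I1 EX
c5: I1 WR R6
c6: I2 RO · I3→ADD
c7: I2 EX · I3 RO
c8: I2 WR R4
c9: I3 EX
c10: I3 WR R3
c11: I4→ADD
c12: I4 RO · I5→SHIFT
c13: I5 RO
c14: I4 EX · I5 EX
c15: I4 WR R6 · I5 WR R1
c16: I6→LSU
c17: I6 RO
c18: I6 EX
c19: I6 WR R6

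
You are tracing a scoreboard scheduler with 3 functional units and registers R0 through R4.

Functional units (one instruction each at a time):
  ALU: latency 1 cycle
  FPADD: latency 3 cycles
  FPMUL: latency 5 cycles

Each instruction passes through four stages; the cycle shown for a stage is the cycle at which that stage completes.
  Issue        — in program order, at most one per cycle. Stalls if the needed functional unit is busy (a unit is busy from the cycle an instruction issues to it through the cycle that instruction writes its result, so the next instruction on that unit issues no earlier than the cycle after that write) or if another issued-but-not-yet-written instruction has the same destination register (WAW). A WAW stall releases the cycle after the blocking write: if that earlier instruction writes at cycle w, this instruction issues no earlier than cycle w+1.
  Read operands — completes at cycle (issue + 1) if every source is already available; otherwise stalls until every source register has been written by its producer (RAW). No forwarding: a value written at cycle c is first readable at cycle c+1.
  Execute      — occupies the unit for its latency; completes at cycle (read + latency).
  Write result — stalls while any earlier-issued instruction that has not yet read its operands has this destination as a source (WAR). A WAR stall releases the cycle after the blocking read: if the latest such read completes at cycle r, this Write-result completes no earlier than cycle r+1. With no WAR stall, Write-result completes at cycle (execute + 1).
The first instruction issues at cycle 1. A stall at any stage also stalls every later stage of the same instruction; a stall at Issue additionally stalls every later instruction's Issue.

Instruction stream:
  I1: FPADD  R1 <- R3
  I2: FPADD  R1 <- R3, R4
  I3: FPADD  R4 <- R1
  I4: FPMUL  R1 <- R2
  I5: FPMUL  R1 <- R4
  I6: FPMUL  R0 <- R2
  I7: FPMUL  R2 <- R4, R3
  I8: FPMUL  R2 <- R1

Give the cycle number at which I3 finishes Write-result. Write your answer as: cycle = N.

cycle = 18

[1] I1→FPADD
[2] I1 RO
[5] I1 EX
[6] I1 WR R1
[7] I2→FPADD
[8] I2 RO
[11] I2 EX
[12] I2 WR R1
[13] I3→FPADD
[14] I3 RO · I4→FPMUL
[15] I4 RO
[17] I3 EX
[18] I3 WR R4
[20] I4 EX
[21] I4 WR R1
[22] I5→FPMUL
[23] I5 RO
[28] I5 EX
[29] I5 WR R1
[30] I6→FPMUL
[31] I6 RO
[36] I6 EX
[37] I6 WR R0
[38] I7→FPMUL
[39] I7 RO
[44] I7 EX
[45] I7 WR R2
[46] I8→FPMUL
[47] I8 RO
[52] I8 EX
[53] I8 WR R2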